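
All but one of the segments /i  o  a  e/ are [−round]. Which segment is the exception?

o

/o/ is the mid back rounded tense vowel, which is [+round]; the rest — /e, i, a/ — are [−round].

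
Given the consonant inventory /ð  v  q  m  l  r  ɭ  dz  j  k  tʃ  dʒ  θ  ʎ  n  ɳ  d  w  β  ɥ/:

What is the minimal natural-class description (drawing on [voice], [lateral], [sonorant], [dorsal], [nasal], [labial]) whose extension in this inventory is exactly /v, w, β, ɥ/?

[−nasal, +labial]

Every target segment is [−nasal], [+labial]; each remaining inventory member fails at least one of these. Each conjunct is needed — [+labial] alone would also admit /m/; [−nasal] alone would also admit /ð, q, l, r, …/ — and no other single listed feature has exactly this extension, so two is the minimum.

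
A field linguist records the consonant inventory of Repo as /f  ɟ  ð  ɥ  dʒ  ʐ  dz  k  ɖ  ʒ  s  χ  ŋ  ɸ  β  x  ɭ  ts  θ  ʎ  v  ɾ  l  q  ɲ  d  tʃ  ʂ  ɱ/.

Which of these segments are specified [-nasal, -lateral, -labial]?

Eliminate segments failing any feature: /f, ɥ, ɸ, β, v/ are [+labial]; /ŋ, ɲ, ɱ/ are [+nasal]; /ɭ, ʎ, l/ are [+lateral]. The remaining /ɟ, ð, dʒ, ʐ, dz, k, ɖ, ʒ, s, χ, x, ts, θ, ɾ, q, d, tʃ, ʂ/ satisfy [-nasal], [-lateral], [-labial].

ɟ, ð, dʒ, ʐ, dz, k, ɖ, ʒ, s, χ, x, ts, θ, ɾ, q, d, tʃ, ʂ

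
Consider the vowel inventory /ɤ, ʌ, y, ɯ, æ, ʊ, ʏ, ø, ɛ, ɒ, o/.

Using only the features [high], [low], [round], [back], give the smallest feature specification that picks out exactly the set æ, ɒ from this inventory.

The target set is precisely the extension of [+low] in this inventory.

[+low]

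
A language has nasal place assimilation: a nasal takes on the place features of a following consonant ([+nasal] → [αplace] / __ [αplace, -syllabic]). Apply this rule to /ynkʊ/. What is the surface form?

[yŋkʊ]

The only nasal preceding a consonant is /n/ before /k/. /k/ is [+dorsal], so /n/ → /ŋ/, giving [yŋkʊ].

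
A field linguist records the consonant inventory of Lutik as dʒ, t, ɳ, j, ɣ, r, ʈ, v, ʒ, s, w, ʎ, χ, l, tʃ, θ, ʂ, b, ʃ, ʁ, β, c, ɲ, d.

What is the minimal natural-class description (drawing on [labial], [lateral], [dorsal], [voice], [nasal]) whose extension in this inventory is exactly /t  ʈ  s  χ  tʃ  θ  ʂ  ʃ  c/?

[−voice]

The target set is precisely the extension of [−voice] in this inventory.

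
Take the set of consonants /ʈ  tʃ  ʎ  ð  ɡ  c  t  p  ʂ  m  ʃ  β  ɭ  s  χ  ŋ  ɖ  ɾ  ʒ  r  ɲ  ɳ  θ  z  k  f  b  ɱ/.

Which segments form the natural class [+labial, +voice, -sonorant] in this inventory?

β, b

Checking each segment against [+labial], [+voice], [-sonorant]: /β/ (voiced bilabial fricative), /b/ (voiced bilabial stop) satisfy every feature; every other segment in the inventory fails at least one.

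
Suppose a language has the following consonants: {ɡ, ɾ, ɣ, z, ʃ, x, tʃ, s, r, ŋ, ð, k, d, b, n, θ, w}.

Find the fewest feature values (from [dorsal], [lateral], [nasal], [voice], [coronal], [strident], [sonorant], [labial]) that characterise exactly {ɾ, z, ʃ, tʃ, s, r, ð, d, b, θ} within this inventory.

The class [-nasal], [-dorsal] has exactly /ɾ, z, ʃ, tʃ, s, r, ð, d, b, θ/ as its extension in this inventory. No smaller conjunction from the listed features achieves this: [-dorsal] alone would also admit /n/; [-nasal] alone would also admit /ɡ, ɣ, x, k, …/; and checking the remaining single features turns up none with this extension.

[-nasal, -dorsal]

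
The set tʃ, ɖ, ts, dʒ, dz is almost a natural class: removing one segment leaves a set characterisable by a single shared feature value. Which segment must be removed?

ɖ

The remaining segments after removing /ɖ/ share [+delayed release]; /ɖ/ (voiced retroflex stop) is [−delayed release]. For every other candidate removal, the leftover set fails to share any single feature value that the removed segment lacks.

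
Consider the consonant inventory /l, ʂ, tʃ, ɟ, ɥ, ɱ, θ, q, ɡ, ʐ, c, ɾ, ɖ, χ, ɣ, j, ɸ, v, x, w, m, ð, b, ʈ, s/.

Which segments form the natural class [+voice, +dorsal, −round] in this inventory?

Checking each segment against [+voice], [+dorsal], [−round]: /ɟ/ (voiced palatal stop), /ɡ/ (voiced velar stop), /ɣ/ (voiced velar fricative), /j/ (palatal glide) satisfy every feature; every other segment in the inventory fails at least one.

ɟ, ɡ, ɣ, j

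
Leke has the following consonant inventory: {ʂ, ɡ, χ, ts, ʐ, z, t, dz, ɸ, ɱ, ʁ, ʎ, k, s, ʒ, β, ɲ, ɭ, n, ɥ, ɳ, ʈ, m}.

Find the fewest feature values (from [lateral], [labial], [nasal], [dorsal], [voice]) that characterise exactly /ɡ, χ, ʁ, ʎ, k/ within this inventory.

The class [-nasal], [-labial], [+dorsal] has exactly /ɡ, χ, ʁ, ʎ, k/ as its extension in this inventory. No smaller conjunction from the listed features achieves this: [-labial, +dorsal] alone would also admit /ɲ/; [-nasal, +dorsal] alone would also admit /ɥ/; [-nasal, -labial] alone would also admit /ʂ, ts, ʐ, z, …/; and checking the remaining two-feature bundles turns up none with this extension.

[-nasal, -labial, +dorsal]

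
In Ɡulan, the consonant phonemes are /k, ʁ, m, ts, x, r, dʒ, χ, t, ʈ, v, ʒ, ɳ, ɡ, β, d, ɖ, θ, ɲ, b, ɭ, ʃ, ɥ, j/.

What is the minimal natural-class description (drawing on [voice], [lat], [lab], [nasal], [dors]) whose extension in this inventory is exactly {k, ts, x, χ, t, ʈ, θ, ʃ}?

[−voice]

The target set is precisely the extension of [−voice] in this inventory.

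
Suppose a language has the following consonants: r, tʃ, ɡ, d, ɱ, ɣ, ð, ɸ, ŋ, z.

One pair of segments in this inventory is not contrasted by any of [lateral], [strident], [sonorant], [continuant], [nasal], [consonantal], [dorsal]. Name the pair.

ð, ɸ

On the given features, /ð/ and /ɸ/ have an identical profile: [-lateral], [-strident], [-sonorant], [+continuant], [-nasal], [+consonantal], [-dorsal]. No other two segments in the inventory coincide on all 7 features. (They do differ in [voice], [labial] and [coronal], which are not among the given features.)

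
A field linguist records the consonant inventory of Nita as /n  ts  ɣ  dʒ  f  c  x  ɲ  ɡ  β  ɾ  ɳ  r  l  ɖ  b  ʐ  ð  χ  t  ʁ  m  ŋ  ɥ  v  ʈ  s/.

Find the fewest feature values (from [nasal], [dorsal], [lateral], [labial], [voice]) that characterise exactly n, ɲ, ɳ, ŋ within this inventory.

[+nasal, −labial]

Every target segment is [+nasal], [−labial]; each remaining inventory member fails at least one of these. Each conjunct is needed — [−labial] alone would also admit /ts, ɣ, dʒ, c, …/; [+nasal] alone would also admit /m/ — and no other single listed feature has exactly this extension, so two is the minimum.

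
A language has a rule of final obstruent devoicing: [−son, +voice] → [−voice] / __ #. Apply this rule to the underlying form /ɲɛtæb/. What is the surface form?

The only segment in the rule's environment that also matches [−son, +voice] is /b/. Applying [−voice] turns the voiced bilabial stop into /p/ (voiceless bilabial stop), giving [ɲɛtæp].

[ɲɛtæp]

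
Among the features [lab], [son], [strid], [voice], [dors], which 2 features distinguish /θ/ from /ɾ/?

[sonorant], [voice]

/θ/ is the voiceless dental fricative and /ɾ/ is the alveolar tap. Both are [−labial], [−strident], [−dorsal]. /θ/ is [−sonorant] while /ɾ/ is [+sonorant]; /θ/ is [−voice] while /ɾ/ is [+voice], so the distinguishing features are [sonorant], [voice].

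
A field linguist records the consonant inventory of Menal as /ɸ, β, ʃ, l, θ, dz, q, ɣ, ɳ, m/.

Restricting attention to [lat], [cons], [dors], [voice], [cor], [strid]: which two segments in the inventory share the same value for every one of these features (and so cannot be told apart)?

β, m

Both /β/ and /m/ are [−lateral], [+consonantal], [−dorsal], [+voice], [−coronal], [−strident]. Since the list omits [sonorant], [nasal] and [continuant] — which do distinguish the voiced bilabial fricative from the bilabial nasal — this pair collapses; all other pairs remain distinct.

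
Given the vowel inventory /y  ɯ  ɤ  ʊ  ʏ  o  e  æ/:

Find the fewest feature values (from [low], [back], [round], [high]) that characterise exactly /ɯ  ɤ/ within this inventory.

[+back, −round]

/ɯ, ɤ/ are all [+back], [−round], and no other segment in the inventory matches both values. Dropping any one of them over-generates: [−round] alone would also admit /e, æ/; [+back] alone would also admit /ʊ, o/. No other single listed feature picks out exactly this set either, so fewer than two features will not do.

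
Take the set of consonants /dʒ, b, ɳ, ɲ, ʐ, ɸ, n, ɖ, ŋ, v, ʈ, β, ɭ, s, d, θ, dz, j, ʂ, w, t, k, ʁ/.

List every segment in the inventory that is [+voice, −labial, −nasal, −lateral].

Eliminate segments failing any feature: /b, v, β, w/ are [+labial]; /ɳ, ɲ, n, ŋ/ are [+nasal]; /ɸ, ʈ, s, θ, ʂ, t, k/ are [−voice]; /ɭ/ is [+lateral]. The remaining /dʒ, ʐ, ɖ, d, dz, j, ʁ/ satisfy [+voice], [−labial], [−nasal], [−lateral].

dʒ, ʐ, ɖ, d, dz, j, ʁ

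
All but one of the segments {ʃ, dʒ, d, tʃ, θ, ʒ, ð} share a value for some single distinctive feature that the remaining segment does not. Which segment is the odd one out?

/θ, tʃ, ʒ, dʒ, ʃ, ð/ are all [+distributed], but /d/ (voiced alveolar stop) is [−distributed]. No other single segment can be removed to leave a set sharing one feature value that the removed segment lacks, so /d/ is the odd one out.

d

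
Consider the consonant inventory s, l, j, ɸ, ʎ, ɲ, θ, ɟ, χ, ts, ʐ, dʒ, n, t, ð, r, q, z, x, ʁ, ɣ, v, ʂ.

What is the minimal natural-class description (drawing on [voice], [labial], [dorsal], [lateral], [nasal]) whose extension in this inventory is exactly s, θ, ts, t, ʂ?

The class [-voice], [-labial], [-dorsal] has exactly /s, θ, ts, t, ʂ/ as its extension in this inventory. No smaller conjunction from the listed features achieves this: [-labial, -dorsal] alone would also admit /l, ʐ, dʒ, n, …/; [-voice, -dorsal] alone would also admit /ɸ/; [-voice, -labial] alone would also admit /χ, q, x/; and checking the remaining two-feature bundles turns up none with this extension.

[-voice, -labial, -dorsal]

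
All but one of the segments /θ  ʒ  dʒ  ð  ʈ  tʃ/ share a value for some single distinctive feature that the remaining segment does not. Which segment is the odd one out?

ʈ

[distributed] groups all but one: /ʒ, θ, tʃ, dʒ, ð/ share [+distributed] while /ʈ/ (voiceless retroflex stop) alone is [−distributed]. Removing any other segment would not leave a single-feature class that excludes it.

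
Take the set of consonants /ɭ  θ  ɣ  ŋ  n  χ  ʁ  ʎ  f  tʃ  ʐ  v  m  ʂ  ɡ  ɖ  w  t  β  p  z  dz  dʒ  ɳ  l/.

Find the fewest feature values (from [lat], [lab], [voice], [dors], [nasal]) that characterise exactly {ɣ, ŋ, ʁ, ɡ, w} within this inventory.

[+voice, -lat, +dors]

/ɣ, ŋ, ʁ, ɡ, w/ are all [+voice], [-lateral], [+dorsal], and no other segment in the inventory matches all three values. Dropping any one of them over-generates: [-lateral, +dorsal] alone would also admit /χ/; [+voice, +dorsal] alone would also admit /ʎ/; [+voice, -lateral] alone would also admit /n, ʐ, v, m, …/. No other combination of two listed features picks out exactly this set either, so fewer than three features will not do.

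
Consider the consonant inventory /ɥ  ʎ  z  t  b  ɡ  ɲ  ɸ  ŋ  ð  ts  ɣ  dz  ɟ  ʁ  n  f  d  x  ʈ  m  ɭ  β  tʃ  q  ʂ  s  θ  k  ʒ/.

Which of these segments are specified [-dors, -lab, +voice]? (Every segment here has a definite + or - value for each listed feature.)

z, ð, dz, n, d, ɭ, ʒ

Checking each segment against [-dorsal], [-labial], [+voice]: /z/ (voiced alveolar fricative), /ð/ (voiced dental fricative), /dz/ (voiced alveolar affricate), /n/ (alveolar nasal), /d/ (voiced alveolar stop), /ɭ/ (retroflex lateral approximant), among others, satisfy every feature; every other segment in the inventory fails at least one.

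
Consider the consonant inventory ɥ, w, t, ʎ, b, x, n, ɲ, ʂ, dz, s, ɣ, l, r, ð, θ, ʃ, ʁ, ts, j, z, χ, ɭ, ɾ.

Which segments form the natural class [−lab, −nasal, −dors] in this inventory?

Eliminate segments failing any feature: /ɥ, w, b/ are [+labial]; /ʎ, x, ɣ, ʁ, j, χ/ are [+dorsal]; /n, ɲ/ are [+nasal]. The remaining /t, ʂ, dz, s, l, r, ð, θ, ʃ, ts, z, ɭ, ɾ/ satisfy [−labial], [−nasal], [−dorsal].

t, ʂ, dz, s, l, r, ð, θ, ʃ, ts, z, ɭ, ɾ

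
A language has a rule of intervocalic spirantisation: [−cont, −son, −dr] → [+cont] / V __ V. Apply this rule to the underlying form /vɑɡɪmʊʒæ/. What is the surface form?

[vɑɣɪmʊʒæ]

The only segment in the rule's environment that also matches [−cont, −son, −dr] is /ɡ/. Applying [+continuant] turns the voiced velar stop into /ɣ/ (voiced velar fricative), giving [vɑɣɪmʊʒæ].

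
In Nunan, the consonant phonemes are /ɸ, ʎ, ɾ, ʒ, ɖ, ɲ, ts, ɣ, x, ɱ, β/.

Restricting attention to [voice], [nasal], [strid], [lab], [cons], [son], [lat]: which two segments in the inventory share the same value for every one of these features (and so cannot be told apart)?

ɣ, ɖ

On the given features, /ɣ/ and /ɖ/ have an identical profile: [+voice], [-nasal], [-strident], [-labial], [+consonantal], [-sonorant], [-lateral]. No other two segments in the inventory coincide on all 7 features. (They do differ in [continuant], [coronal] and [dorsal], which are not among the given features.)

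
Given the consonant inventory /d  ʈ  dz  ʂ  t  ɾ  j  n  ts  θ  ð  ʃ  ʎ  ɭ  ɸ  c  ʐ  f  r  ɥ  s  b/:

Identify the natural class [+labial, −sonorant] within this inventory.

ɸ, f, b

Checking each segment against [+labial], [−sonorant]: /ɸ/ (voiceless bilabial fricative), /f/ (voiceless labiodental fricative), /b/ (voiced bilabial stop) satisfy every feature; every other segment in the inventory fails at least one.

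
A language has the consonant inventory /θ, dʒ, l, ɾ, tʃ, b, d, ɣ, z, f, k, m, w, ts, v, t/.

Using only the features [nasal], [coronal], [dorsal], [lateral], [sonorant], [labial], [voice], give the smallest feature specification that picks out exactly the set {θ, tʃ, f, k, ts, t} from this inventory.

[−voice]

/θ, tʃ, f, k, ts, t/ are exactly the [−voice] segments in the inventory, so a single feature suffices.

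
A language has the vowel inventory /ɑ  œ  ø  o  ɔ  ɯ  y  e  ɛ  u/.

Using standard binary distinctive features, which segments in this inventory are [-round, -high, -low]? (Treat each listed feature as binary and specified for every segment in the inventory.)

Among the inventory, the [-round] segments are /ɑ, ɯ, e, ɛ/.
Intersecting with [-high] gives /ɑ, e, ɛ/.
Of those, [-low] leaves /e, ɛ/.

e, ɛ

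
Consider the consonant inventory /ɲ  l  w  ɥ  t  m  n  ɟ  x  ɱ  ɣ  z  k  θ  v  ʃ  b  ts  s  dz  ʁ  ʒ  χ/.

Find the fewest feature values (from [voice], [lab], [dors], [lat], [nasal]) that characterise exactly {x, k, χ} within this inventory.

Every target segment is [−voice], [+dorsal]; each remaining inventory member fails at least one of these. Each conjunct is needed — [+dorsal] alone would also admit /ɲ, w, ɥ, ɟ, …/; [−voice] alone would also admit /t, θ, ʃ, ts, …/ — and no other single listed feature has exactly this extension, so two is the minimum.

[−voice, +dors]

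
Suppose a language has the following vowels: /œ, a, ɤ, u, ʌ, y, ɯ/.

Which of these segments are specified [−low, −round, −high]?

ɤ, ʌ

First, the [−low] segments are /œ, ɤ, u, ʌ, y, ɯ/.
Then [−round] gives /ɤ, ʌ, ɯ/.
Among these, [−high] leaves /ɤ, ʌ/.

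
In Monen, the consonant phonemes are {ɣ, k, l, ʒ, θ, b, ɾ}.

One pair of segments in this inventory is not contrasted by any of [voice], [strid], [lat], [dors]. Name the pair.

ɾ, b

On the given features, /ɾ/ and /b/ have an identical profile: [+voice], [−strident], [−lateral], [−dorsal]. No other two segments in the inventory coincide on all 4 features. (They do differ in [sonorant], [labial] and [coronal], which are not among the given features.)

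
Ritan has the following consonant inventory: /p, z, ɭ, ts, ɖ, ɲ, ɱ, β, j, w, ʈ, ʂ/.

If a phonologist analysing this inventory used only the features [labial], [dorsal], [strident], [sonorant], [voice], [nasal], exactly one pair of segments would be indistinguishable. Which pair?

Both /ʂ/ and /ts/ are [−labial], [−dorsal], [+strident], [−sonorant], [−voice], [−nasal]. Since the list omits [continuant] and [anterior] — which do distinguish the voiceless retroflex fricative from the voiceless alveolar affricate — this pair collapses; all other pairs remain distinct.

ʂ, ts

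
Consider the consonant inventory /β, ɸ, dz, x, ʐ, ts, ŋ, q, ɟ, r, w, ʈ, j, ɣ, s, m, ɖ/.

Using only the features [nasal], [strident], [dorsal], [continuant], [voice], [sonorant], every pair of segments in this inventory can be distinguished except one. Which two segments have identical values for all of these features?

w, j

Both /w/ and /j/ are [−nasal], [−strident], [+dorsal], [+continuant], [+voice], [+sonorant]. Since the list omits [labial], [round] and [back] — which do distinguish the labial-velar glide from the palatal glide — this pair collapses; all other pairs remain distinct.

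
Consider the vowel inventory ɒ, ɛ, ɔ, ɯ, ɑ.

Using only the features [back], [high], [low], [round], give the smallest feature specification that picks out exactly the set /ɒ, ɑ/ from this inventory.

Every target segment is [+low] and no other inventory member is, so one feature is enough.

[+low]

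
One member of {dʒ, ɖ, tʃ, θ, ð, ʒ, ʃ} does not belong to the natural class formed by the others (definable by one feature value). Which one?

/ʒ, ʃ, tʃ, dʒ, ð, θ/ are all [+distributed], but /ɖ/ (voiced retroflex stop) is [-distributed]. No other single segment can be removed to leave a set sharing one feature value that the removed segment lacks, so /ɖ/ is the odd one out.

ɖ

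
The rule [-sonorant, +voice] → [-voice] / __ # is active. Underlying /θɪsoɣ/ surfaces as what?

Only the final segment /ɣ/ is both word-final and matches the structural description. It is a voiced velar fricative, so [-sonorant, +voice] holds; changing it to [-voice] with all other features held fixed yields /x/ (voiceless velar fricative). No other segment meets both the structural description and the environment, so the output is [θɪsox].

[θɪsox]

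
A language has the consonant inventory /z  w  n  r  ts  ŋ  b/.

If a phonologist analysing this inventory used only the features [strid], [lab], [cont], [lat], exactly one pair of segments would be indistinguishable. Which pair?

ŋ, n

/ŋ/ (velar nasal) and /n/ (alveolar nasal) are both [−strident], [−labial], [−continuant], [−lateral], so none of the listed features separates them. (They do differ in [coronal] and [dorsal], which are not among the given features.) Every other pair in the inventory differs on at least one listed feature.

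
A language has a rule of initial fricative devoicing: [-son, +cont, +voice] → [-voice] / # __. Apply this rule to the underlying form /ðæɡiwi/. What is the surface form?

/ð/ satisfies [-son, +cont, +voice] and sits in # __. The [-voice] counterpart of the voiced dental fricative is /θ/. Other segments in /ðæɡiwi/ either fail the structural description or are not in the environment, so the surface form is [θæɡiwi].

[θæɡiwi]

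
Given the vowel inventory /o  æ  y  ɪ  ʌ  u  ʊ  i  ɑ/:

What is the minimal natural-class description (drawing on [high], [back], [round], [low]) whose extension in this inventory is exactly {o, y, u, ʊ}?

[+round]

/o, y, u, ʊ/ are exactly the [+round] segments in the inventory, so a single feature suffices.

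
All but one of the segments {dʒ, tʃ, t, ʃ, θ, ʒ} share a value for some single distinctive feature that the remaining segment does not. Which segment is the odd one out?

The remaining segments after removing /t/ share [+distributed]; /t/ (voiceless alveolar stop) is [−distributed]. For every other candidate removal, the leftover set fails to share any single feature value that the removed segment lacks.

t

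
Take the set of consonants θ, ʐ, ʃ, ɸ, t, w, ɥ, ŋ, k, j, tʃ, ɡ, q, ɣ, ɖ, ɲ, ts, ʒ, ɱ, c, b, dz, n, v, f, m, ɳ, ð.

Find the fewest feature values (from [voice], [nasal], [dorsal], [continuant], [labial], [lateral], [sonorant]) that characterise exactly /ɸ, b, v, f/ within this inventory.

Every target segment is [-sonorant], [+labial]; each remaining inventory member fails at least one of these. Each conjunct is needed — [+labial] alone would also admit /w, ɥ, ɱ, m/; [-sonorant] alone would also admit /θ, ʐ, ʃ, t, …/ — and no other single listed feature has exactly this extension, so two is the minimum.

[-sonorant, +labial]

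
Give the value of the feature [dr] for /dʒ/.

[+delayed release]

/dʒ/ is the voiced postalveolar affricate. The feature [delayed release] marks segments stop closure released into frication (affricates); /dʒ/ has this property, so it is [+delayed release].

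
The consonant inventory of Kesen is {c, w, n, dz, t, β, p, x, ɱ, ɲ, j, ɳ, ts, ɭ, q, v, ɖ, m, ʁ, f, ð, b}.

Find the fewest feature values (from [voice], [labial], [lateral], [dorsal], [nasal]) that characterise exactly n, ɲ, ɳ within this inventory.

[+nasal, -labial]

The class [+nasal], [-labial] has exactly /n, ɲ, ɳ/ as its extension in this inventory. No smaller conjunction from the listed features achieves this: [-labial] alone would also admit /c, dz, t, x, …/; [+nasal] alone would also admit /ɱ, m/; and checking the remaining single features turns up none with this extension.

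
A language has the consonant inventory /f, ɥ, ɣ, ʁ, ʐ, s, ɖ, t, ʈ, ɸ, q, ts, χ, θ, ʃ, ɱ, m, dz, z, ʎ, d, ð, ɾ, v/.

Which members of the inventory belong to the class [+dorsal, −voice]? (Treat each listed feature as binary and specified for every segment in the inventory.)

q, χ

Eliminate segments failing any feature: /f, ʐ, s, ɖ, t, ʈ, ɸ, ts, θ, ʃ, ɱ, m, dz, z, d, ð, ɾ, v/ are [−dorsal]; /ɥ, ɣ, ʁ, ʎ/ are [+voice]. The remaining /q, χ/ satisfy [+dorsal], [−voice].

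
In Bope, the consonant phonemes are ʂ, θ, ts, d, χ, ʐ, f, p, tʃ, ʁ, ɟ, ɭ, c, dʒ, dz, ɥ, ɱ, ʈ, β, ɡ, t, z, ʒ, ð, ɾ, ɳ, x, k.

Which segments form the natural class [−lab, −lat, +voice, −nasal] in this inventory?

First, the [−labial] segments are /ʂ, θ, ts, d, χ, ʐ, tʃ, ʁ, ɟ, ɭ, c, dʒ, dz, ʈ, ɡ, t, z, ʒ, ð, ɾ, ɳ, x, k/.
Among these, [−lateral] gives /ʂ, θ, ts, d, χ, ʐ, tʃ, ʁ, ɟ, c, dʒ, dz, ʈ, ɡ, t, z, ʒ, ð, ɾ, ɳ, x, k/.
Then [+voice] gives /d, ʐ, ʁ, ɟ, dʒ, dz, ɡ, z, ʒ, ð, ɾ, ɳ/.
Among these, [−nasal] leaves /d, ʐ, ʁ, ɟ, dʒ, dz, ɡ, z, ʒ, ð, ɾ/.

d, ʐ, ʁ, ɟ, dʒ, dz, ɡ, z, ʒ, ð, ɾ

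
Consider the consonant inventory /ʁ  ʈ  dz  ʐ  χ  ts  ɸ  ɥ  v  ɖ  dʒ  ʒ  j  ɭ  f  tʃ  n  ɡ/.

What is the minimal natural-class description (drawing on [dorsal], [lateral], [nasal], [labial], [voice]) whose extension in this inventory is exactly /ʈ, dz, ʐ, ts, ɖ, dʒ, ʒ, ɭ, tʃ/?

[−nasal, −labial, −dorsal]

The class [−nasal], [−labial], [−dorsal] has exactly /ʈ, dz, ʐ, ts, ɖ, dʒ, ʒ, ɭ, tʃ/ as its extension in this inventory. No smaller conjunction from the listed features achieves this: [−labial, −dorsal] alone would also admit /n/; [−nasal, −dorsal] alone would also admit /ɸ, v, f/; [−nasal, −labial] alone would also admit /ʁ, χ, j, ɡ/; and checking the remaining two-feature bundles turns up none with this extension.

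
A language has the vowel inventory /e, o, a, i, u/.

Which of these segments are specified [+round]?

The feature [round] marks segments produced with lip rounding. In this inventory /o, u/ have that property, so they are [+round]; /e, a, i/ are [-round].

o, u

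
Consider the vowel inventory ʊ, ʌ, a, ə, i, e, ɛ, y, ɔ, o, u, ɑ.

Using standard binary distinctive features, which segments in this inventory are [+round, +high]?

First, the [+round] segments are /ʊ, y, ɔ, o, u/.
Within that set, [+high] leaves /ʊ, y, u/.

ʊ, y, u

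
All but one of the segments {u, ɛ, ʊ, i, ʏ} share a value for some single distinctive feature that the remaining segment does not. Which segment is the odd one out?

ɛ

/ʏ, u, ʊ, i/ are all [+high], but /ɛ/ (mid front unrounded lax vowel) is [-high]. No other single segment can be removed to leave a set sharing one feature value that the removed segment lacks, so /ɛ/ is the odd one out.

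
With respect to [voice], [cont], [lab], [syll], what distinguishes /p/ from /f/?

/p/ (voiceless bilabial stop) and /f/ (voiceless labiodental fricative) agree on [−voice], [+labial], [−syllabic]. They differ on [continuant] (/p/ [−], /f/ [+]).

[continuant]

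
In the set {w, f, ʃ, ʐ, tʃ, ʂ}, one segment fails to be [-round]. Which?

w

/ʐ, ʂ, ʃ, f, tʃ/ are all [-round]; /w/ (labial-velar glide) is [+round].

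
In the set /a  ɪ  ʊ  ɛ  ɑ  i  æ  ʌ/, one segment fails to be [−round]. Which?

ʊ

/ʊ/ is the high back rounded lax vowel, which is [+round]; the rest — /a, ɑ, ɪ, ʌ, i, ɛ, æ/ — are [−round].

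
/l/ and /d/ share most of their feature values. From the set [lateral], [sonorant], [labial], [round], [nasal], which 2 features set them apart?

/l/ (alveolar lateral approximant) and /d/ (voiced alveolar stop) agree on [−labial], [−round], [−nasal]. They differ on [sonorant] (/l/ [+], /d/ [−]), [lateral] (/l/ [+], /d/ [−]).

[sonorant], [lateral]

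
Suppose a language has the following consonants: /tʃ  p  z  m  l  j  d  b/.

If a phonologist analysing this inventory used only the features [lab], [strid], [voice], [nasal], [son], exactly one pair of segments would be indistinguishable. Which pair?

/l/ (alveolar lateral approximant) and /j/ (palatal glide) are both [-labial], [-strident], [+voice], [-nasal], [+sonorant], so none of the listed features separates them. (They do differ in [lateral] and [dorsal], which are not among the given features.) Every other pair in the inventory differs on at least one listed feature.

l, j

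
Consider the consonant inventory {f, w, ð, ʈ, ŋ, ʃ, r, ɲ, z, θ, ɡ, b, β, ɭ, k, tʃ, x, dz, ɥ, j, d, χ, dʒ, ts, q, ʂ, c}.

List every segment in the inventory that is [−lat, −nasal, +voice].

w, ð, r, z, ɡ, b, β, dz, ɥ, j, d, dʒ

Eliminate segments failing any feature: /f, ʈ, ʃ, θ, k, tʃ, x, χ, ts, q, ʂ, c/ are [−voice]; /ŋ, ɲ/ are [+nasal]; /ɭ/ is [+lateral]. The remaining /w, ð, r, z, ɡ, b, β, dz, ɥ, j, d, dʒ/ satisfy [−lateral], [−nasal], [+voice].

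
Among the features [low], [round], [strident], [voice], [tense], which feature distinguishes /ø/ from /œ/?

[tense]

The two segments share [-low], [+round], [-strident], [+voice]. The only feature from the list on which they differ: /ø/ is [+tense] while /œ/ is [-tense].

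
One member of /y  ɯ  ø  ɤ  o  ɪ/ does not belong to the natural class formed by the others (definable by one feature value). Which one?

ɪ

/y, ɯ, ø, o, ɤ/ are all [+tense], but /ɪ/ (high front unrounded lax vowel) is [−tense]. No other single segment can be removed to leave a set sharing one feature value that the removed segment lacks, so /ɪ/ is the odd one out.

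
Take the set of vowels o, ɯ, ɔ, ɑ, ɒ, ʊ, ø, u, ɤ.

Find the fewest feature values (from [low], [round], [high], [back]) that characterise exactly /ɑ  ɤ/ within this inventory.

[-high, -round]

Every target segment is [-high], [-round]; each remaining inventory member fails at least one of these. Each conjunct is needed — [-round] alone would also admit /ɯ/; [-high] alone would also admit /o, ɔ, ɒ, ø/ — and no other single listed feature has exactly this extension, so two is the minimum.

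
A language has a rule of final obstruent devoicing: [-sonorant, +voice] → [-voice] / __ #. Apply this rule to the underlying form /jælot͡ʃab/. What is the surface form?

[jælot͡ʃap]

The only segment in the rule's environment that also matches [-sonorant, +voice] is /b/. Applying [-voice] turns the voiced bilabial stop into /p/ (voiceless bilabial stop), giving [jælot͡ʃap].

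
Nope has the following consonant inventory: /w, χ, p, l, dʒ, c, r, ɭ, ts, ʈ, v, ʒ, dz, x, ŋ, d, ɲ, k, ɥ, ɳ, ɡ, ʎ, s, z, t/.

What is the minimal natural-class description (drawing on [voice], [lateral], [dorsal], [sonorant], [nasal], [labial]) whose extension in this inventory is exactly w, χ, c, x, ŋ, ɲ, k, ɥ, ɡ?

The class [−lateral], [+dorsal] has exactly /w, χ, c, x, ŋ, ɲ, k, ɥ, ɡ/ as its extension in this inventory. No smaller conjunction from the listed features achieves this: [+dorsal] alone would also admit /ʎ/; [−lateral] alone would also admit /p, dʒ, r, ts, …/; and checking the remaining single features turns up none with this extension.

[−lateral, +dorsal]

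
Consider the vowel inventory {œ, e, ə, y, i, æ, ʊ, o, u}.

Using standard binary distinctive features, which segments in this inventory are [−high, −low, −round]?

e, ə

Checking each segment against [−high], [−low], [−round]: /e/ (mid front unrounded tense vowel), /ə/ (mid central vowel (schwa)) satisfy every feature; every other segment in the inventory fails at least one.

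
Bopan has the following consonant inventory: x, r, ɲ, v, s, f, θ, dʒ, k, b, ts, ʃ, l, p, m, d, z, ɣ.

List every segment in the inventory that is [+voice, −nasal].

r, v, dʒ, b, l, d, z, ɣ

Eliminate segments failing any feature: /x, s, f, θ, k, ts, ʃ, p/ are [−voice]; /ɲ, m/ are [+nasal]. The remaining /r, v, dʒ, b, l, d, z, ɣ/ satisfy [+voice], [−nasal].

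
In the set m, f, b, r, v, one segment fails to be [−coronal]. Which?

r

Every segment except /r/ is [−coronal]. /r/ (alveolar trill) is [+coronal], so it is the exception.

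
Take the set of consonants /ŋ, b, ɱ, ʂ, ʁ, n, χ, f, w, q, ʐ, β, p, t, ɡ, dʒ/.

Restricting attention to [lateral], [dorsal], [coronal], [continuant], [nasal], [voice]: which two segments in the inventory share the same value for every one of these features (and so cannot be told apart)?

w, ʁ

Both /w/ and /ʁ/ are [-lateral], [+dorsal], [-coronal], [+continuant], [-nasal], [+voice]. Since the list omits [labial], [round] and [high] — which do distinguish the labial-velar glide from the voiced uvular fricative — this pair collapses; all other pairs remain distinct.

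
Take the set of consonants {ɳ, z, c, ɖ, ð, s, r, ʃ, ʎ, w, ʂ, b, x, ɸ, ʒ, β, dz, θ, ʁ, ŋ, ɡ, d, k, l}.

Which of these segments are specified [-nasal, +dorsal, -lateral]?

Checking each segment against [-nasal], [+dorsal], [-lateral]: /c/ (voiceless palatal stop), /w/ (labial-velar glide), /x/ (voiceless velar fricative), /ʁ/ (voiced uvular fricative), /ɡ/ (voiced velar stop), /k/ (voiceless velar stop) satisfy every feature; every other segment in the inventory fails at least one.

c, w, x, ʁ, ɡ, k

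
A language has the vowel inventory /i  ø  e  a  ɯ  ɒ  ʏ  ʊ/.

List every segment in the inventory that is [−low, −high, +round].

The [−low] segments are /i, ø, e, ɯ, ʏ, ʊ/.
Within that set, [−high] gives /ø, e/.
Within that set, [+round] leaves /ø/.

ø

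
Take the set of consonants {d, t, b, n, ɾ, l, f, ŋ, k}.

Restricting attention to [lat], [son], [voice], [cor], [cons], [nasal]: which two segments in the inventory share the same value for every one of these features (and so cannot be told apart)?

Both /k/ and /f/ are [−lateral], [−sonorant], [−voice], [−coronal], [+consonantal], [−nasal]. Since the list omits [continuant], [labial] and [dorsal] — which do distinguish the voiceless velar stop from the voiceless labiodental fricative — this pair collapses; all other pairs remain distinct.

k, f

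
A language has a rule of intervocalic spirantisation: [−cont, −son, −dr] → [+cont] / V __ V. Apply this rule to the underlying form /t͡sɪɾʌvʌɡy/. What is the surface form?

[t͡sɪɾʌvʌɣy]

Only /ɡ/ occurs between two vowels (/ʌ/ __ /y/) and matches the structural description. It is a voiced velar stop, so [−cont, −son, −dr] holds; changing it to [+continuant] with all other features held fixed yields /ɣ/ (voiced velar fricative). No other segment meets both the structural description and the environment, so the output is [t͡sɪɾʌvʌɣy].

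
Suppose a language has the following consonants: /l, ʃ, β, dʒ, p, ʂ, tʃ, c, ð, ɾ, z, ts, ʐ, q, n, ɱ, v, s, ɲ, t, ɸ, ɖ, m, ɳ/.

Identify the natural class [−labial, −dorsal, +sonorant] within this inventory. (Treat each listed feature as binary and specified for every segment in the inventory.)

Eliminate segments failing any feature: /ʃ, dʒ, ʂ, tʃ, ð, z, ts, ʐ, s, t, ɖ/ are [−sonorant]; /β, p, ɱ, v, ɸ, m/ are [+labial]; /c, q, ɲ/ are [+dorsal]. The remaining /l, ɾ, n, ɳ/ satisfy [−labial], [−dorsal], [+sonorant].

l, ɾ, n, ɳ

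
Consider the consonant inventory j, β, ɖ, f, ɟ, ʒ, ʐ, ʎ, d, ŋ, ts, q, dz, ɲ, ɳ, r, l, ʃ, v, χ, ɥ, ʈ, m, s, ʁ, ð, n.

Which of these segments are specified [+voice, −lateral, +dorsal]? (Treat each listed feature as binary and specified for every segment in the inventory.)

j, ɟ, ŋ, ɲ, ɥ, ʁ

Checking each segment against [+voice], [−lateral], [+dorsal]: /j/ (palatal glide), /ɟ/ (voiced palatal stop), /ŋ/ (velar nasal), /ɲ/ (palatal nasal), /ɥ/ (labial-palatal glide), /ʁ/ (voiced uvular fricative) satisfy every feature; every other segment in the inventory fails at least one.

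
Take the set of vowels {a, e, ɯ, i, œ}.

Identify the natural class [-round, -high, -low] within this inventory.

Checking each segment against [-round], [-high], [-low]: /e/ (mid front unrounded tense vowel) satisfies every feature; every other segment in the inventory fails at least one.

e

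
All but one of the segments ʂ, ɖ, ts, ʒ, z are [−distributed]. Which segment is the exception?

ʒ

Every segment except /ʒ/ is [−distributed]. /ʒ/ (voiced postalveolar fricative) is [+distributed], so it is the exception.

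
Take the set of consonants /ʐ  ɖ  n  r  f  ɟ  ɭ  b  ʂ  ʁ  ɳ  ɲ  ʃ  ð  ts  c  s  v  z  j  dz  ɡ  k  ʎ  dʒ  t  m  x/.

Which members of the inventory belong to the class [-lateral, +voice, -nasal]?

ʐ, ɖ, r, ɟ, b, ʁ, ð, v, z, j, dz, ɡ, dʒ

Eliminate segments failing any feature: /n, ɳ, ɲ, m/ are [+nasal]; /f, ʂ, ʃ, ts, c, s, k, t, x/ are [-voice]; /ɭ, ʎ/ are [+lateral]. The remaining /ʐ, ɖ, r, ɟ, b, ʁ, ð, v, z, j, dz, ɡ, dʒ/ satisfy [-lateral], [+voice], [-nasal].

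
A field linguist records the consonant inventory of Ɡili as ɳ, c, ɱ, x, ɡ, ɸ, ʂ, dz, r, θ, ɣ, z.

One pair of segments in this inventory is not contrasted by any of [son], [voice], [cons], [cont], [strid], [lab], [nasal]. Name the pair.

θ, x

/θ/ (voiceless dental fricative) and /x/ (voiceless velar fricative) are both [−sonorant], [−voice], [+consonantal], [+continuant], [−strident], [−labial], [−nasal], so none of the listed features separates them. (They do differ in [coronal] and [dorsal], which are not among the given features.) Every other pair in the inventory differs on at least one listed feature.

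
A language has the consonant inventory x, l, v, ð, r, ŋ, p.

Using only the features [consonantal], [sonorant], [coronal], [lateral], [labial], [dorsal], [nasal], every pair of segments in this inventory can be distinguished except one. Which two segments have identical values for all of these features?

/v/ (voiced labiodental fricative) and /p/ (voiceless bilabial stop) are both [+consonantal], [−sonorant], [−coronal], [−lateral], [+labial], [−dorsal], [−nasal], so none of the listed features separates them. (They do differ in [voice] and [continuant], which are not among the given features.) Every other pair in the inventory differs on at least one listed feature.

v, p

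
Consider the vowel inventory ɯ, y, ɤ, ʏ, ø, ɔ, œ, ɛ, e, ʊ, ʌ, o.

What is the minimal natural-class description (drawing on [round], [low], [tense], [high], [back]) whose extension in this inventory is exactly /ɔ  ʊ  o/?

/ɔ, ʊ, o/ are all [+back], [+round], and no other segment in the inventory matches both values. Dropping any one of them over-generates: [+round] alone would also admit /y, ʏ, ø, œ/; [+back] alone would also admit /ɯ, ɤ, ʌ/. No other single listed feature picks out exactly this set either, so fewer than two features will not do.

[+back, +round]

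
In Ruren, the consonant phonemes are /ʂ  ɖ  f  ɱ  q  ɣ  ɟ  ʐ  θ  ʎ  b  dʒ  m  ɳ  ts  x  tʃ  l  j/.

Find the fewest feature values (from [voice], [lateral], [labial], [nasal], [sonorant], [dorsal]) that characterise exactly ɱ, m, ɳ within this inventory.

[+nasal]

Every target segment is [+nasal] and no other inventory member is, so one feature is enough.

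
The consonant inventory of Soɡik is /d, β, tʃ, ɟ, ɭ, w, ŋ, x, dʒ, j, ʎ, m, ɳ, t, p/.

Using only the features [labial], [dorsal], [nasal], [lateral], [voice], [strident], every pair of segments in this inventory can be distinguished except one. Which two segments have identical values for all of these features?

/ɟ/ (voiced palatal stop) and /j/ (palatal glide) are both [−labial], [+dorsal], [−nasal], [−lateral], [+voice], [−strident], so none of the listed features separates them. (They do differ in [sonorant] and [continuant], which are not among the given features.) Every other pair in the inventory differs on at least one listed feature.

ɟ, j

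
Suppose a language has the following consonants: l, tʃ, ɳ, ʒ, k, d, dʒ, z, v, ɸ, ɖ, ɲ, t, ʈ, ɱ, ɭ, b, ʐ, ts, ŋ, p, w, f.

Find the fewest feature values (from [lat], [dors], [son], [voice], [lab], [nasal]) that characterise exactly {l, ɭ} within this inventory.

[+lat]

/l, ɭ/ are exactly the [+lateral] segments in the inventory, so a single feature suffices.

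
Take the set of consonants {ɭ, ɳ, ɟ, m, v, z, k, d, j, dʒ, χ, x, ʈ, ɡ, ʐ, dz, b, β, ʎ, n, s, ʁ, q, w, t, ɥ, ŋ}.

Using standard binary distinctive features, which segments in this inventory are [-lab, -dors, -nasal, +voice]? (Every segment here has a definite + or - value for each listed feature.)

ɭ, z, d, dʒ, ʐ, dz

First, the [-labial] segments are /ɭ, ɳ, ɟ, z, k, d, j, dʒ, χ, x, ʈ, ɡ, ʐ, dz, ʎ, n, s, ʁ, q, t, ŋ/.
Within that set, [-dorsal] gives /ɭ, ɳ, z, d, dʒ, ʈ, ʐ, dz, n, s, t/.
Of those, [-nasal] gives /ɭ, z, d, dʒ, ʈ, ʐ, dz, s, t/.
Within that set, [+voice] leaves /ɭ, z, d, dʒ, ʐ, dz/.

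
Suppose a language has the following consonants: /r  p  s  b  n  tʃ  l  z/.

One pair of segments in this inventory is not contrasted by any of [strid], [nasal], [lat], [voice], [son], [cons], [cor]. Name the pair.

s, tʃ

/s/ (voiceless alveolar fricative) and /tʃ/ (voiceless postalveolar affricate) are both [+strident], [−nasal], [−lateral], [−voice], [−sonorant], [+consonantal], [+coronal], so none of the listed features separates them. (They do differ in [continuant], [anterior] and [distributed], which are not among the given features.) Every other pair in the inventory differs on at least one listed feature.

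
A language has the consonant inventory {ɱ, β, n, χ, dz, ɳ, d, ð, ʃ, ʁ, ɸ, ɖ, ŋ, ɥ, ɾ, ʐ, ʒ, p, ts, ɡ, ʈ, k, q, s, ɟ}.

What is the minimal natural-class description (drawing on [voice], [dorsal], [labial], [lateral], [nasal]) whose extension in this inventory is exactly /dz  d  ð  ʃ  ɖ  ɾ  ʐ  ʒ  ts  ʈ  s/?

[−nasal, −labial, −dorsal]

The class [−nasal], [−labial], [−dorsal] has exactly /dz, d, ð, ʃ, ɖ, ɾ, ʐ, ʒ, ts, ʈ, s/ as its extension in this inventory. No smaller conjunction from the listed features achieves this: [−labial, −dorsal] alone would also admit /n, ɳ/; [−nasal, −dorsal] alone would also admit /β, ɸ, p/; [−nasal, −labial] alone would also admit /χ, ʁ, ɡ, k, …/; and checking the remaining two-feature bundles turns up none with this extension.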